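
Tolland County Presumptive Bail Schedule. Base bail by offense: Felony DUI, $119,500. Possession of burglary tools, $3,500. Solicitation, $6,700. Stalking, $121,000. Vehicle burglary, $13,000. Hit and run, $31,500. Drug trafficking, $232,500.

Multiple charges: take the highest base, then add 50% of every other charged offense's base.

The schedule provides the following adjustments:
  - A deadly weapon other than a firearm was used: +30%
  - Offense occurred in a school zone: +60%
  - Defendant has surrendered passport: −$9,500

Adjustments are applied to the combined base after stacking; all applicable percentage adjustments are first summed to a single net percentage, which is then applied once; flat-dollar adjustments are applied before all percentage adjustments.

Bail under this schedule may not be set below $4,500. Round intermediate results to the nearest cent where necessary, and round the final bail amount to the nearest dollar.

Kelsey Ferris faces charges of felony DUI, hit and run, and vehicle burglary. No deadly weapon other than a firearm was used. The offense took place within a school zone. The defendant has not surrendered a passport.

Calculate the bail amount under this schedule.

$226,800

Base amounts from the schedule: felony DUI $119,500; hit and run $31,500; vehicle burglary $13,000.
Stacking rule: highest base plus 50% of each additional charge. Highest is felony DUI at $119,500. Additional: $31,500 × 50% = $15,750; $13,000 × 50% = $6,500. Combined base = $119,500 + $22,250 = $141,750.
Offense occurred in a school zone (+60%): $141,750 × 1.6 = $226,800.
$226,800 is at or above the $4,500 minimum.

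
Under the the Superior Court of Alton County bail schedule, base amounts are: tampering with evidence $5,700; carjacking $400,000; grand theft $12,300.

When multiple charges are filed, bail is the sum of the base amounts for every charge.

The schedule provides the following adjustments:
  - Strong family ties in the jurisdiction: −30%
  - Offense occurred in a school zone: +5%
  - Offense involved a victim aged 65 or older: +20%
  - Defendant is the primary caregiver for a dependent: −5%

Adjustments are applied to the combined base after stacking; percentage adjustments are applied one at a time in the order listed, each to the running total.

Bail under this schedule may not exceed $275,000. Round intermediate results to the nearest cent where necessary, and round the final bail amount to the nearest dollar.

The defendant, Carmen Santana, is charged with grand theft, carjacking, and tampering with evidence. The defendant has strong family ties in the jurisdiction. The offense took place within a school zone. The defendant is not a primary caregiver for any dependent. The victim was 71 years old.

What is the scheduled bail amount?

Base amounts from the schedule: grand theft $12,300; carjacking $400,000; tampering with evidence $5,700.
Stacking rule: sum of all bases. $12,300 + $400,000 + $5,700 = $418,000.
Strong family ties in the jurisdiction (−30%): $418,000 × 0.7 = $292,600.
Offense occurred in a school zone (+5%): $292,600 × 1.05 = $307,230.
Offense involved a victim aged 65 or older (+20%): $307,230 × 1.2 = $368,676.
Result $368,676 exceeds the maximum of $275,000; bail is capped at $275,000.

$275,000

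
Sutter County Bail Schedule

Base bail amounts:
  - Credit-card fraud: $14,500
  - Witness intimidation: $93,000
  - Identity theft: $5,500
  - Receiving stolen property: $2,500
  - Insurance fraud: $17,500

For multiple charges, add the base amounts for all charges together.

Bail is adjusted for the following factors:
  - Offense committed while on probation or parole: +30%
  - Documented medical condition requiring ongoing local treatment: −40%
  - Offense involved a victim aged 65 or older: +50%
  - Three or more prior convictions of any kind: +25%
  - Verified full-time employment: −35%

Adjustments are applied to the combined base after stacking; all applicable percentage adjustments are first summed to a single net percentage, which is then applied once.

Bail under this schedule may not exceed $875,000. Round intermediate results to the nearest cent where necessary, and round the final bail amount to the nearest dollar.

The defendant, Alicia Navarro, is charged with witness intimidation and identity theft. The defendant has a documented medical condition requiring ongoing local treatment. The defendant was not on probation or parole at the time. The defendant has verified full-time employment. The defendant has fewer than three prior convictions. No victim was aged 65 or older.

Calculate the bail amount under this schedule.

Base amounts from the schedule: witness intimidation $93,000; identity theft $5,500.
Stacking rule: sum of all bases. $93,000 + $5,500 = $98,500.
Net percentage adjustment: −40% −35% = −75%. $98,500 × 0.25 = $24,625.
$24,625 is within the $875,000 maximum.

$24,625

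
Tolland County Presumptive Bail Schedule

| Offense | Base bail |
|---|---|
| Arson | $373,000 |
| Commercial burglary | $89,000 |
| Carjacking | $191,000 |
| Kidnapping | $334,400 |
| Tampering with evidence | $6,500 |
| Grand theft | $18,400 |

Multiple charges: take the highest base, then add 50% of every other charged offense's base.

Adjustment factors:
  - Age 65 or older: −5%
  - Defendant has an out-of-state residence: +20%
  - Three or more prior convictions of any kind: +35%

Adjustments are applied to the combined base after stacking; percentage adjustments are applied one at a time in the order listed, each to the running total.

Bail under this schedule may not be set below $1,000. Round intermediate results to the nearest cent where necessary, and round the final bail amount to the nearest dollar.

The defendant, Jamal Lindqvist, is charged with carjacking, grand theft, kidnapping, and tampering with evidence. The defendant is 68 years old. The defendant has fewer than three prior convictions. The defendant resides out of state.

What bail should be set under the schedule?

$504,279

Base amounts from the schedule: carjacking $191,000; grand theft $18,400; kidnapping $334,400; tampering with evidence $6,500.
Stacking rule: highest base plus 50% of each additional charge. Highest is kidnapping at $334,400. Additional: $191,000 × 50% = $95,500; $18,400 × 50% = $9,200; $6,500 × 50% = $3,250. Combined base = $334,400 + $107,950 = $442,350.
Age 65 or older (−5%): $442,350 × 0.95 = $420,232.50.
Defendant has an out-of-state residence (+20%): $420,232.50 × 1.2 = $504,279.
$504,279 is at or above the $1,000 minimum.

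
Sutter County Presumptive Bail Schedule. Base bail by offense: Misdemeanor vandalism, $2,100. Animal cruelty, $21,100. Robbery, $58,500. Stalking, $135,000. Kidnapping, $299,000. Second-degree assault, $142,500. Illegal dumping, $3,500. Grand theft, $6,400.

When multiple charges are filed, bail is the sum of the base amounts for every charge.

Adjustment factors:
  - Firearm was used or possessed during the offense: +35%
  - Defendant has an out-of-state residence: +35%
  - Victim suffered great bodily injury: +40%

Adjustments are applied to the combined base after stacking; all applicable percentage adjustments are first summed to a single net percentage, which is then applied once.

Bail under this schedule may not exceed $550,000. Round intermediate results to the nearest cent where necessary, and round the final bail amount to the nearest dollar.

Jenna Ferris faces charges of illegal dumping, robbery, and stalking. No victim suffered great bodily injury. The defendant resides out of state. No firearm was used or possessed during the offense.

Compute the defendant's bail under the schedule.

Base amounts from the schedule: illegal dumping $3,500; robbery $58,500; stalking $135,000.
Stacking rule: sum of all bases. $3,500 + $58,500 + $135,000 = $197,000.
Defendant has an out-of-state residence (+35%): $197,000 × 1.35 = $265,950.
$265,950 is within the $550,000 maximum.

$265,950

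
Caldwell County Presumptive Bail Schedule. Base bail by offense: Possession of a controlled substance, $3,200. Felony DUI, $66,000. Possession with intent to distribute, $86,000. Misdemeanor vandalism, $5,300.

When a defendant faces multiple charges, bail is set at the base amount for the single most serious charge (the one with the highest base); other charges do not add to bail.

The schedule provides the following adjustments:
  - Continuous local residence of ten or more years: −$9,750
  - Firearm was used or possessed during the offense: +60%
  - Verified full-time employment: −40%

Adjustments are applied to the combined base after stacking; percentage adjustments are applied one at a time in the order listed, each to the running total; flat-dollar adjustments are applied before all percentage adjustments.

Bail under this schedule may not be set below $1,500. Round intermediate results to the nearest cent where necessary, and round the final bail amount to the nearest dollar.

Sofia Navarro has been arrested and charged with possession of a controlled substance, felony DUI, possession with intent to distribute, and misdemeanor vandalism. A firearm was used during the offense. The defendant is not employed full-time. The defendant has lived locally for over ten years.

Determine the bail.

$122,000

Base amounts from the schedule: possession of a controlled substance $3,200; felony DUI $66,000; possession with intent to distribute $86,000; misdemeanor vandalism $5,300.
Stacking rule: use the highest base only. Highest is possession with intent to distribute at $86,000. Combined base = $86,000.
Continuous local residence of ten or more years (−$9,750 flat): $86,000 − $9,750 = $76,250.
Firearm was used or possessed during the offense (+60%): $76,250 × 1.6 = $122,000.
$122,000 is at or above the $1,500 minimum.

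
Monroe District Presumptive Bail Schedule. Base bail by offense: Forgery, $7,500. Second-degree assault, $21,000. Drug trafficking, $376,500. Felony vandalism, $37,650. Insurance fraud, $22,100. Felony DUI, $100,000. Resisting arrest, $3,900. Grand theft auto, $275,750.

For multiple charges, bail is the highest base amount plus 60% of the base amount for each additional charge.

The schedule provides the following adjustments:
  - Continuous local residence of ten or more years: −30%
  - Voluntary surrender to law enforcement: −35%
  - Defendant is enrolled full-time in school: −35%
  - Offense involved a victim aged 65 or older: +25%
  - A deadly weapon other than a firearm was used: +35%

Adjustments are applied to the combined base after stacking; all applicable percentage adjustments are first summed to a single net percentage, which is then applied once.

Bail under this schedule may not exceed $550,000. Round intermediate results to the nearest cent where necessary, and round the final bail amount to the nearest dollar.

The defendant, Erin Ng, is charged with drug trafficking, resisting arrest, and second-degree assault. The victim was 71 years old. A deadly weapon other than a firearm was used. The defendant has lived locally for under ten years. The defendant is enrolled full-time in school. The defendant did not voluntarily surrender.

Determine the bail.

Base amounts from the schedule: drug trafficking $376,500; resisting arrest $3,900; second-degree assault $21,000.
Stacking rule: highest base plus 60% of each additional charge. Highest is drug trafficking at $376,500. Additional: $3,900 × 60% = $2,340; $21,000 × 60% = $12,600. Combined base = $376,500 + $14,940 = $391,440.
Net percentage adjustment: −35% +25% +35% = +25%. $391,440 × 1.25 = $489,300.
$489,300 is within the $550,000 maximum.

$489,300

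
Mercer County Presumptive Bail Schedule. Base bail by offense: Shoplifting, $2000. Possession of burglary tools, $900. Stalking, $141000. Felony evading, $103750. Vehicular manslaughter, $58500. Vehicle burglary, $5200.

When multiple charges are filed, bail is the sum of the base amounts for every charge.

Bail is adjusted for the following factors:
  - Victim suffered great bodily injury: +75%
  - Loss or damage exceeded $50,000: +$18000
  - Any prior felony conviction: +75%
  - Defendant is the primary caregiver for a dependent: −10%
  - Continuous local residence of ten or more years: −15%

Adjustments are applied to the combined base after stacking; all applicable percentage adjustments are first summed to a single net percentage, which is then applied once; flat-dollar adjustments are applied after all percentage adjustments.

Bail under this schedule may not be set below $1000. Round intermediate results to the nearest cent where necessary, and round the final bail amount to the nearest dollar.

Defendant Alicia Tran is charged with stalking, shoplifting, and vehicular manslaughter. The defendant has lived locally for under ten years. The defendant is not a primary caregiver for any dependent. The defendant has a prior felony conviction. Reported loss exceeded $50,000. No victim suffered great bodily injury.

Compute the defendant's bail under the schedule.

$370625

Base amounts from the schedule: stalking $141000; shoplifting $2000; vehicular manslaughter $58500.
Stacking rule: sum of all bases. $141000 + $2000 + $58500 = $201500.
Any prior felony conviction (+75%): $201500 × 1.75 = $352625.
Loss or damage exceeded $50,000 (+$18000 flat): $352625 + $18000 = $370625.
$370625 is at or above the $1000 minimum.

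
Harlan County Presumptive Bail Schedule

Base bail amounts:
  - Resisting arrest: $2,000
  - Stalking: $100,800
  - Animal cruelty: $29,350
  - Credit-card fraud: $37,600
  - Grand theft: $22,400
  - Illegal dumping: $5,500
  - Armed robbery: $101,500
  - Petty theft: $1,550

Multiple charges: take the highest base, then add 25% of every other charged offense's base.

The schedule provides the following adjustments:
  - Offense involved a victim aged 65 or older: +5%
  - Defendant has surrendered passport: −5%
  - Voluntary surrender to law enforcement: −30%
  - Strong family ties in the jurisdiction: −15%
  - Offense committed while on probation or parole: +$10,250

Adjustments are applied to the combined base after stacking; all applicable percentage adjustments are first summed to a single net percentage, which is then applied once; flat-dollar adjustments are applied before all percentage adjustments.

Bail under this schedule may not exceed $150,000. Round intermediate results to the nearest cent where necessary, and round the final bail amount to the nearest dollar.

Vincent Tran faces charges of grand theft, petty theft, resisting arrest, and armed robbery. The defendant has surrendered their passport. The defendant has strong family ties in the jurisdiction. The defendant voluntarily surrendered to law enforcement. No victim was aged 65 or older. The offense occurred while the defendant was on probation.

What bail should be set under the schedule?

Base amounts from the schedule: grand theft $22,400; petty theft $1,550; resisting arrest $2,000; armed robbery $101,500.
Stacking rule: highest base plus 25% of each additional charge. Highest is armed robbery at $101,500. Additional: $22,400 × 25% = $5,600; $1,550 × 25% = $387.50; $2,000 × 25% = $500. Combined base = $101,500 + $6,487.50 = $107,987.50.
Offense committed while on probation or parole (+$10,250 flat): $107,987.50 + $10,250 = $118,237.50.
Net percentage adjustment: −5% −30% −15% = −50%. $118,237.50 × 0.5 = $59,118.75.
$59,118.75 is within the $150,000 maximum.
Rounded to the nearest dollar: $59,119.

$59,119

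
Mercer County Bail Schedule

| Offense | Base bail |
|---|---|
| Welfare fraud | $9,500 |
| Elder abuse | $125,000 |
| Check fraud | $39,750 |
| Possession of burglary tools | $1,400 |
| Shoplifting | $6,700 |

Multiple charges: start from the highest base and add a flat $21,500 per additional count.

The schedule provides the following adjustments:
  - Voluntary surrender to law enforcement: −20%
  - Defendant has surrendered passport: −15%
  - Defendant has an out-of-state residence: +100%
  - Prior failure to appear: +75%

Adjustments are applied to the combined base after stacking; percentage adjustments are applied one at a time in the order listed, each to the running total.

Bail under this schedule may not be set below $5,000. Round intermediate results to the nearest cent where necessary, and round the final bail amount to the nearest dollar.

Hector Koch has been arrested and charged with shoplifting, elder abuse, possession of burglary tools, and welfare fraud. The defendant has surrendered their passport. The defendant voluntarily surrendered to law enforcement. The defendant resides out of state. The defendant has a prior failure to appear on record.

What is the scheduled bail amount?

$451,010

Base amounts from the schedule: shoplifting $6,700; elder abuse $125,000; possession of burglary tools $1,400; welfare fraud $9,500.
Stacking rule: highest base plus $21,500 per additional charge. Highest is elder abuse at $125,000; 3 additional charges → +$64,500. Combined base = $189,500.
Voluntary surrender to law enforcement (−20%): $189,500 × 0.8 = $151,600.
Defendant has surrendered passport (−15%): $151,600 × 0.85 = $128,860.
Defendant has an out-of-state residence (+100%): $128,860 × 2 = $257,720.
Prior failure to appear (+75%): $257,720 × 1.75 = $451,010.
$451,010 is at or above the $5,000 minimum.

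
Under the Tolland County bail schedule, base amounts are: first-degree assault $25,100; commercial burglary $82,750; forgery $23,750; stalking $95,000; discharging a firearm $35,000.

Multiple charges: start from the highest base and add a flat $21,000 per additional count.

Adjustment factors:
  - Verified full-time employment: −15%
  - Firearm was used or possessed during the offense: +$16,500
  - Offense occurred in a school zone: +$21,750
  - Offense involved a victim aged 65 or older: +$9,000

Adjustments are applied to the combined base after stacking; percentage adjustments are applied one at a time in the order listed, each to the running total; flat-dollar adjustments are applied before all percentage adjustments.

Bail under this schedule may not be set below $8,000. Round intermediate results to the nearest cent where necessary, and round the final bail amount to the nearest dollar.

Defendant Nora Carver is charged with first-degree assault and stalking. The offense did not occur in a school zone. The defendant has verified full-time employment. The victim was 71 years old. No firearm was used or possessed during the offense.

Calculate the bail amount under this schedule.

Base amounts from the schedule: first-degree assault $25,100; stalking $95,000.
Stacking rule: highest base plus $21,000 per additional charge. Highest is stalking at $95,000; 1 additional charge → +$21,000. Combined base = $116,000.
Offense involved a victim aged 65 or older (+$9,000 flat): $116,000 + $9,000 = $125,000.
Verified full-time employment (−15%): $125,000 × 0.85 = $106,250.
$106,250 is at or above the $8,000 minimum.

$106,250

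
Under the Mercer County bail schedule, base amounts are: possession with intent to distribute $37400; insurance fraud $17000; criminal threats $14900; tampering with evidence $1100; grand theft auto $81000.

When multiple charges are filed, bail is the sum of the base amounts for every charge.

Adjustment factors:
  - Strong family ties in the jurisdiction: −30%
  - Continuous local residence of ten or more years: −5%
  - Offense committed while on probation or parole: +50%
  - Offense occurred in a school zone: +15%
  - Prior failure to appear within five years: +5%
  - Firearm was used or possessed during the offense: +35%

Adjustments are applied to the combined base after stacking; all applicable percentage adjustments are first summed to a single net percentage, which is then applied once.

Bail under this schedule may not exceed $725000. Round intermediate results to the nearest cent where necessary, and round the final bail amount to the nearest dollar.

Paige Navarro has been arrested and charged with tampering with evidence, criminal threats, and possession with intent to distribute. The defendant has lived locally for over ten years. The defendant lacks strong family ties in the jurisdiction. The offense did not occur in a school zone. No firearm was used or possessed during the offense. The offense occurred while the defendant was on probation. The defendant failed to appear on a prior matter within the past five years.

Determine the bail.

$80100

Base amounts from the schedule: tampering with evidence $1100; criminal threats $14900; possession with intent to distribute $37400.
Stacking rule: sum of all bases. $1100 + $14900 + $37400 = $53400.
Net percentage adjustment: −5% +50% +5% = +50%. $53400 × 1.5 = $80100.
$80100 is within the $725000 maximum.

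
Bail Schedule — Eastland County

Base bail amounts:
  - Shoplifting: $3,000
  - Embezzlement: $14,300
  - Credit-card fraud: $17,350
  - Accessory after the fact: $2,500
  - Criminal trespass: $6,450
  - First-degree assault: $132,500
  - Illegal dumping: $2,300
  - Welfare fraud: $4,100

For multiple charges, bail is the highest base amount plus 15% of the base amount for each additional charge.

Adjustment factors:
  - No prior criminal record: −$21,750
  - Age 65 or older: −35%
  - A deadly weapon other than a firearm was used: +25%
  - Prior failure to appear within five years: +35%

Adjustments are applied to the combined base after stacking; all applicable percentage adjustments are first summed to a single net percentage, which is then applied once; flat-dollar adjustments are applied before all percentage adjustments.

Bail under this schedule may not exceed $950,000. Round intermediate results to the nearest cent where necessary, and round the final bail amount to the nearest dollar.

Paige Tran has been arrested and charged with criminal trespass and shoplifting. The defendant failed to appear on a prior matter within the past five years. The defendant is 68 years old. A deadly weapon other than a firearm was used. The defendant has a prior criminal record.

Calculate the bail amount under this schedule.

$8,625

Base amounts from the schedule: criminal trespass $6,450; shoplifting $3,000.
Stacking rule: highest base plus 15% of each additional charge. Highest is criminal trespass at $6,450. Additional: $3,000 × 15% = $450. Combined base = $6,450 + $450 = $6,900.
Net percentage adjustment: −35% +25% +35% = +25%. $6,900 × 1.25 = $8,625.
$8,625 is within the $950,000 maximum.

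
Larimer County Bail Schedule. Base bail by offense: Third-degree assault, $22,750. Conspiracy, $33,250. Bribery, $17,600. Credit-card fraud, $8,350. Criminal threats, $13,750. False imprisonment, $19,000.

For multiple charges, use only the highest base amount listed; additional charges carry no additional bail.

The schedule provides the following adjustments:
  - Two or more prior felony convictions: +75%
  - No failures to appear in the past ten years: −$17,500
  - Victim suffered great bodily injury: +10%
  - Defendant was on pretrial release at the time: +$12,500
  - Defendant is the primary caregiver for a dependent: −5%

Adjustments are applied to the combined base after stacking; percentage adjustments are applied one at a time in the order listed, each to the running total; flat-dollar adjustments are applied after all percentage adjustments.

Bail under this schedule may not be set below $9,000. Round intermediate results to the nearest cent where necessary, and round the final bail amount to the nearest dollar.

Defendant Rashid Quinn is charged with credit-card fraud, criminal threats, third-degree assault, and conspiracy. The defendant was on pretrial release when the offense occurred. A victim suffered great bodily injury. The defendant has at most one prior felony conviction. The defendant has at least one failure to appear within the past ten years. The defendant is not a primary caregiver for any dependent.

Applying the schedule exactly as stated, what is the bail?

Base amounts from the schedule: credit-card fraud $8,350; criminal threats $13,750; third-degree assault $22,750; conspiracy $33,250.
Stacking rule: use the highest base only. Highest is conspiracy at $33,250. Combined base = $33,250.
Victim suffered great bodily injury (+10%): $33,250 × 1.1 = $36,575.
Defendant was on pretrial release at the time (+$12,500 flat): $36,575 + $12,500 = $49,075.
$49,075 is at or above the $9,000 minimum.

$49,075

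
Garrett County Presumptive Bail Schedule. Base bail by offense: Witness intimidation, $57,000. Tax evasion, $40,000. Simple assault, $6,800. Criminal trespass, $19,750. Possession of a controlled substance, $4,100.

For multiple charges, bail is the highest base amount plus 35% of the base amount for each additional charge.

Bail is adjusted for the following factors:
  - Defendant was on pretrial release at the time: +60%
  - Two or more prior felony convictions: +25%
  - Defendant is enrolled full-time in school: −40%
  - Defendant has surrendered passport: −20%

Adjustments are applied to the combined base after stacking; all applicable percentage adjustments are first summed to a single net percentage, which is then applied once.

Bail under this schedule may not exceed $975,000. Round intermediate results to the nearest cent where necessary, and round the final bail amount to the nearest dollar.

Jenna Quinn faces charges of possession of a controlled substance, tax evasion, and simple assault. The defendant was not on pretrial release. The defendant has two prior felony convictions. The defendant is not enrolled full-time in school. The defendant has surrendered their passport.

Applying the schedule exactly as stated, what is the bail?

Base amounts from the schedule: possession of a controlled substance $4,100; tax evasion $40,000; simple assault $6,800.
Stacking rule: highest base plus 35% of each additional charge. Highest is tax evasion at $40,000. Additional: $4,100 × 35% = $1,435; $6,800 × 35% = $2,380. Combined base = $40,000 + $3,815 = $43,815.
Net percentage adjustment: +25% −20% = +5%. $43,815 × 1.05 = $46,005.75.
$46,005.75 is within the $975,000 maximum.
Rounded to the nearest dollar: $46,006.

$46,006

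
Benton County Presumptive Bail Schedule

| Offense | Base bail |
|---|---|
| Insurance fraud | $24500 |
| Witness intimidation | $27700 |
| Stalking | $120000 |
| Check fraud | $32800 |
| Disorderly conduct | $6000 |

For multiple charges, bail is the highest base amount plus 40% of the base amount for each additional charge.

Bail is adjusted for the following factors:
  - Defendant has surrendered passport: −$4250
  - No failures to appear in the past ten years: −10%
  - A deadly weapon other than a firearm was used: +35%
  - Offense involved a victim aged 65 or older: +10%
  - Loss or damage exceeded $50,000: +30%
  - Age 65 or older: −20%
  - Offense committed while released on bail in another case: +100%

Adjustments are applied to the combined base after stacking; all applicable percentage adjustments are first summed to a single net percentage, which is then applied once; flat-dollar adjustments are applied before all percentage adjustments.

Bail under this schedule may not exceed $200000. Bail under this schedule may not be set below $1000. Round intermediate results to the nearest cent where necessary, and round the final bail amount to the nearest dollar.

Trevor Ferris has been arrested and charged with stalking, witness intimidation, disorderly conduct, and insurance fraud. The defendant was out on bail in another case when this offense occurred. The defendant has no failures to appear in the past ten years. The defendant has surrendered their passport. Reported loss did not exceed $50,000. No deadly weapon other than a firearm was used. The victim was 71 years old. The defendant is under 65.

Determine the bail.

$200000

Base amounts from the schedule: stalking $120000; witness intimidation $27700; disorderly conduct $6000; insurance fraud $24500.
Stacking rule: highest base plus 40% of each additional charge. Highest is stalking at $120000. Additional: $27700 × 40% = $11080; $6000 × 40% = $2400; $24500 × 40% = $9800. Combined base = $120000 + $23280 = $143280.
Defendant has surrendered passport (−$4250 flat): $143280 − $4250 = $139030.
Net percentage adjustment: −10% +10% +100% = +100%. $139030 × 2 = $278060.
Result $278060 exceeds the maximum of $200000; bail is capped at $200000.
$200000 is at or above the $1000 minimum.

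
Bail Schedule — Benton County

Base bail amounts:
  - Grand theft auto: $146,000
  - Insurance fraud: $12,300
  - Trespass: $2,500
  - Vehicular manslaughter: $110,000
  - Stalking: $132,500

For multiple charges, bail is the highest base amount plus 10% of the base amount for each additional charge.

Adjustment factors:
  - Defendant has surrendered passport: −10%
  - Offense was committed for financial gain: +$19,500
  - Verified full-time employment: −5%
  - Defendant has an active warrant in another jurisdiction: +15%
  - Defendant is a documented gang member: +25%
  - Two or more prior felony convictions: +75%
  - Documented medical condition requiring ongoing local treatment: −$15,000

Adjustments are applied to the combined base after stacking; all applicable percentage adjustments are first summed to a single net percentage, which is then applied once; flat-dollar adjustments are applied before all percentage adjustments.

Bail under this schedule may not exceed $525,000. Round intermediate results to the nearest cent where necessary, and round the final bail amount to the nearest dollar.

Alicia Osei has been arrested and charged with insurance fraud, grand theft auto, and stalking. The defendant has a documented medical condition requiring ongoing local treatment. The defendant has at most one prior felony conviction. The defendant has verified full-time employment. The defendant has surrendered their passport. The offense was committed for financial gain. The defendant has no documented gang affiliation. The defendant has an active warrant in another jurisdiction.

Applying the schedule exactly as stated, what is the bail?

$164,980

Base amounts from the schedule: insurance fraud $12,300; grand theft auto $146,000; stalking $132,500.
Stacking rule: highest base plus 10% of each additional charge. Highest is grand theft auto at $146,000. Additional: $12,300 × 10% = $1,230; $132,500 × 10% = $13,250. Combined base = $146,000 + $14,480 = $160,480.
Offense was committed for financial gain (+$19,500 flat): $160,480 + $19,500 = $179,980.
Documented medical condition requiring ongoing local treatment (−$15,000 flat): $179,980 − $15,000 = $164,980.
Net percentage adjustment: −10% −5% +15% = +0%. $164,980 × 1 = $164,980.
$164,980 is within the $525,000 maximum.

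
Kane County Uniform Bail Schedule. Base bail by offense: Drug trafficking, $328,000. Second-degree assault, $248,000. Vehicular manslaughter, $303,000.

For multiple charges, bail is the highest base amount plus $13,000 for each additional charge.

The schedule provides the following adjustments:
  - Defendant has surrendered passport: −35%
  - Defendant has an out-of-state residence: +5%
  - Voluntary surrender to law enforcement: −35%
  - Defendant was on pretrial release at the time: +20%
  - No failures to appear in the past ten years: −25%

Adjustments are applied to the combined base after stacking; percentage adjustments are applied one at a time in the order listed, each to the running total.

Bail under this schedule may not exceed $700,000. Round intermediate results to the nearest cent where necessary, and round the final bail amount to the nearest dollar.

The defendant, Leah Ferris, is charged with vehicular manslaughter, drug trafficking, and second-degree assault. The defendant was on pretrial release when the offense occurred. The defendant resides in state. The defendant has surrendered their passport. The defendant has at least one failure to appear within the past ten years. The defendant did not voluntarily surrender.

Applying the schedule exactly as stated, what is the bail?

Base amounts from the schedule: vehicular manslaughter $303,000; drug trafficking $328,000; second-degree assault $248,000.
Stacking rule: highest base plus $13,000 per additional charge. Highest is drug trafficking at $328,000; 2 additional charges → +$26,000. Combined base = $354,000.
Defendant has surrendered passport (−35%): $354,000 × 0.65 = $230,100.
Defendant was on pretrial release at the time (+20%): $230,100 × 1.2 = $276,120.
$276,120 is within the $700,000 maximum.

$276,120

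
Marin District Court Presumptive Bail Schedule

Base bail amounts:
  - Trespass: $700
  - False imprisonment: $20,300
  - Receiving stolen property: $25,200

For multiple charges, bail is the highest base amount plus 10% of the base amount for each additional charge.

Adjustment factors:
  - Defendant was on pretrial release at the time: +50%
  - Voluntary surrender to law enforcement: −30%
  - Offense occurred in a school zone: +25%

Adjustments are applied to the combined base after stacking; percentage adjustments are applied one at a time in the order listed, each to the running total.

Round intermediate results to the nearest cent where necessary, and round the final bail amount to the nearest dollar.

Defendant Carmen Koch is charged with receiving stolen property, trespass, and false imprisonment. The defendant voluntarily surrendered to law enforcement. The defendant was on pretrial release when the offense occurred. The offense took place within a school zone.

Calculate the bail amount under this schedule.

$35,831

Base amounts from the schedule: receiving stolen property $25,200; trespass $700; false imprisonment $20,300.
Stacking rule: highest base plus 10% of each additional charge. Highest is receiving stolen property at $25,200. Additional: $700 × 10% = $70; $20,300 × 10% = $2,030. Combined base = $25,200 + $2,100 = $27,300.
Defendant was on pretrial release at the time (+50%): $27,300 × 1.5 = $40,950.
Voluntary surrender to law enforcement (−30%): $40,950 × 0.7 = $28,665.
Offense occurred in a school zone (+25%): $28,665 × 1.25 = $35,831.25.
Rounded to the nearest dollar: $35,831.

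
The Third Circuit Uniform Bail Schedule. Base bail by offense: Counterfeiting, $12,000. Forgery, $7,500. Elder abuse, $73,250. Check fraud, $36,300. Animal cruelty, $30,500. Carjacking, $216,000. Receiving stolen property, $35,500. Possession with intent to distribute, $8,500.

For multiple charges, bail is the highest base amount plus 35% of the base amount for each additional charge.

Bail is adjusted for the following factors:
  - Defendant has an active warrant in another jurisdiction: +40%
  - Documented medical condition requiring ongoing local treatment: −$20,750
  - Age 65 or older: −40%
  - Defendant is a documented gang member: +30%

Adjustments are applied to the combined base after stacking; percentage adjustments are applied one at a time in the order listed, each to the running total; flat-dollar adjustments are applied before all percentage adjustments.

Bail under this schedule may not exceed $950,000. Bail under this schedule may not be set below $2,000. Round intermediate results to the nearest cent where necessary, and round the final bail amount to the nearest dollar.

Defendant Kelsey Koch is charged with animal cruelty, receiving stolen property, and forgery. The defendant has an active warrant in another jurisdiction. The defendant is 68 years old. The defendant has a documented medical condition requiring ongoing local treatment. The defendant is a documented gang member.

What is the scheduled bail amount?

Base amounts from the schedule: animal cruelty $30,500; receiving stolen property $35,500; forgery $7,500.
Stacking rule: highest base plus 35% of each additional charge. Highest is receiving stolen property at $35,500. Additional: $30,500 × 35% = $10,675; $7,500 × 35% = $2,625. Combined base = $35,500 + $13,300 = $48,800.
Documented medical condition requiring ongoing local treatment (−$20,750 flat): $48,800 − $20,750 = $28,050.
Defendant has an active warrant in another jurisdiction (+40%): $28,050 × 1.4 = $39,270.
Age 65 or older (−40%): $39,270 × 0.6 = $23,562.
Defendant is a documented gang member (+30%): $23,562 × 1.3 = $30,630.60.
$30,630.60 is within the $950,000 maximum.
$30,630.60 is at or above the $2,000 minimum.
Rounded to the nearest dollar: $30,631.

$30,631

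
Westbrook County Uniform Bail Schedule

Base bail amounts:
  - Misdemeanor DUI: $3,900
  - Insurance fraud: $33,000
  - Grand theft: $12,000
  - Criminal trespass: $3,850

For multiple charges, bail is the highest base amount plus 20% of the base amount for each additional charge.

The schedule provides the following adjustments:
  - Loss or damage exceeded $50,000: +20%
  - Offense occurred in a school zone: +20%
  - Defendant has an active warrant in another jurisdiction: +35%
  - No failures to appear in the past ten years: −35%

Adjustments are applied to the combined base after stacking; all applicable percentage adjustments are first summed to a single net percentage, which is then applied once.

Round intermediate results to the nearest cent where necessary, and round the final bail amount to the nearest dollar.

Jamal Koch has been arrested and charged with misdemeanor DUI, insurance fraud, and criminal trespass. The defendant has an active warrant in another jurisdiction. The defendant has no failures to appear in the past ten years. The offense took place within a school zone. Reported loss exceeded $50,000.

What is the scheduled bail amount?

Base amounts from the schedule: misdemeanor DUI $3,900; insurance fraud $33,000; criminal trespass $3,850.
Stacking rule: highest base plus 20% of each additional charge. Highest is insurance fraud at $33,000. Additional: $3,900 × 20% = $780; $3,850 × 20% = $770. Combined base = $33,000 + $1,550 = $34,550.
Net percentage adjustment: +20% +20% +35% −35% = +40%. $34,550 × 1.4 = $48,370.

$48,370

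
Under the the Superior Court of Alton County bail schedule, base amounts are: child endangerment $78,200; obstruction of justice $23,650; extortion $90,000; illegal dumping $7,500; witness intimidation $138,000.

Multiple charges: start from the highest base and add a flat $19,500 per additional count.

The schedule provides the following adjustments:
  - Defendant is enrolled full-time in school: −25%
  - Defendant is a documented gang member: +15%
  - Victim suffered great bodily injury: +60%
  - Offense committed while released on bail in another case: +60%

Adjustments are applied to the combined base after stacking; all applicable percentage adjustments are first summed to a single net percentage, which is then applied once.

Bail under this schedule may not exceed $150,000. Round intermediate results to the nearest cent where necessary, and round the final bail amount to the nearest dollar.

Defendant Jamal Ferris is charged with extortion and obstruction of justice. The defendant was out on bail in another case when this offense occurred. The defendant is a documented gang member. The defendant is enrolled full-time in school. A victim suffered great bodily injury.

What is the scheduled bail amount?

Base amounts from the schedule: extortion $90,000; obstruction of justice $23,650.
Stacking rule: highest base plus $19,500 per additional charge. Highest is extortion at $90,000; 1 additional charge → +$19,500. Combined base = $109,500.
Net percentage adjustment: −25% +15% +60% +60% = +110%. $109,500 × 2.1 = $229,950.
Result $229,950 exceeds the maximum of $150,000; bail is capped at $150,000.

$150,000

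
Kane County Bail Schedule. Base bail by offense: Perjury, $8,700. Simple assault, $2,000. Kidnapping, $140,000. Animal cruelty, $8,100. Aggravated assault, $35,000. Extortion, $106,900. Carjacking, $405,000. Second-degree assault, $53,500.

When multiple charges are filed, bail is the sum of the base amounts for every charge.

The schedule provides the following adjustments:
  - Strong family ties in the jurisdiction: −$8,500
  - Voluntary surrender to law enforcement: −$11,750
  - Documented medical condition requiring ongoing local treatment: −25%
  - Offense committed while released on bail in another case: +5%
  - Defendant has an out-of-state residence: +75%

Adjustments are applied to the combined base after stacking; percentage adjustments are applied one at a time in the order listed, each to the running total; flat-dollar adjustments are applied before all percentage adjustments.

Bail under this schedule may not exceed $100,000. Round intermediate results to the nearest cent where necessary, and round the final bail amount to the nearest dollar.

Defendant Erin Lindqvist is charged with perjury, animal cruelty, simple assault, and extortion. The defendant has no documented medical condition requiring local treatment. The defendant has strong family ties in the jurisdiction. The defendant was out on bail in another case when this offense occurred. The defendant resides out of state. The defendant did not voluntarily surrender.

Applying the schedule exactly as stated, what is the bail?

$100,000

Base amounts from the schedule: perjury $8,700; animal cruelty $8,100; simple assault $2,000; extortion $106,900.
Stacking rule: sum of all bases. $8,700 + $8,100 + $2,000 + $106,900 = $125,700.
Strong family ties in the jurisdiction (−$8,500 flat): $125,700 − $8,500 = $117,200.
Offense committed while released on bail in another case (+5%): $117,200 × 1.05 = $123,060.
Defendant has an out-of-state residence (+75%): $123,060 × 1.75 = $215,355.
Result $215,355 exceeds the maximum of $100,000; bail is capped at $100,000.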